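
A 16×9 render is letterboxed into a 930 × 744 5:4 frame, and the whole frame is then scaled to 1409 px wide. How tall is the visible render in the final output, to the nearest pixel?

793 px

At 930×744 the render is width-limited, so height = 930 × 9/16 ≈ 523.12 px.
Resizing to 1409 px wide multiplies everything by 1.5151: 523.12 → 792.56 px.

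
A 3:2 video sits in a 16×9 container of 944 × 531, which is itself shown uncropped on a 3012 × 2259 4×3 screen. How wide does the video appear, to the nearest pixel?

2541 px

3:2 in 944×531: fills the height, so the video is 796.50 × 531.00.
The 16×9 canvas is width-limited in 3012×2259, giving 3012.00 × 1694.25; scale factor 3.1907.
Applying the same ×3.1907: 796.50 → 2541.38.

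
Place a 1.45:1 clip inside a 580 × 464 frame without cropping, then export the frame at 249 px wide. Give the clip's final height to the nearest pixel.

At 580×464 the clip is width-limited, so height = 580 / 1.450 ≈ 400.00 px.
Scaling 580 → 249 is ×0.4293, so the height becomes 400.00 × 0.4293 ≈ 171.72 px.

172 px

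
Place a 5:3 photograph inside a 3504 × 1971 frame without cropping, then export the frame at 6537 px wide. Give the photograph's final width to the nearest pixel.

6128 px

In the 3504×1971 frame the photograph fills the height: width = 1971 × 5/3 ≈ 3285.00 px.
Scaling 3504 → 6537 is ×1.8656, so the width becomes 3285.00 × 1.8656 ≈ 6128.44 px.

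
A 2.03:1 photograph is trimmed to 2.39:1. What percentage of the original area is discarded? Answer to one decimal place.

The width stays; only height is cut (since 2.39:1 is wider than 2.03:1).
Fraction kept = (2.030)/(2.390) ≈ 84.94%, so 15.06% is lost.

15.1%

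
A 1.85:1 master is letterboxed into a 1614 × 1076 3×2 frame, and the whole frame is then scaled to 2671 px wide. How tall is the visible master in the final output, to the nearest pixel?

At 1614×1076 the master is width-limited, so height = 1614 / 1.850 ≈ 872.43 px.
Scaling 1614 → 2671 is ×1.6549, so the height becomes 872.43 × 1.6549 ≈ 1443.78 px.

1444 px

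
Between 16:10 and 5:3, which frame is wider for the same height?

16:10 = 1.6 and 5:3 = 1.667; 1.667 > 1.6.

5:3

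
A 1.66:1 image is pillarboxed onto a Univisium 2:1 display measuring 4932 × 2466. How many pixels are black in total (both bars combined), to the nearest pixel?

2067593 pixels

1.66:1 is narrower than Univisium 2:1, so it spans the full height.
Content width = 2466 × 1.660 ≈ 4093.5600 px.
4932 − 4093.5600 = 838.4400 px of bars.
That's 838.4400 × 2466 ≈ 2067593 black pixels.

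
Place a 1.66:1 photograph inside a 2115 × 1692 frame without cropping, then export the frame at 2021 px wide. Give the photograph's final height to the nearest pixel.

At 2115×1692 the photograph is width-limited, so height = 2115 / 1.660 ≈ 1274.10 px.
Resizing to 2021 px wide multiplies everything by 0.9556: 1274.10 → 1217.47 px.

1217 px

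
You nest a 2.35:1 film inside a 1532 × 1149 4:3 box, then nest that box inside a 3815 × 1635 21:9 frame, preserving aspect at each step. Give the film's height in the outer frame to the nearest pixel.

928 px

Inside the 1532×1149 canvas the film is width-limited at 1532.00 × 651.91.
Second fit — the 4:3 canvas into 3815×1635 spans the height: 2180.00 × 1635.00 (×1.4230 from 1532×1149).
Applying the same ×1.4230: 651.91 → 927.66.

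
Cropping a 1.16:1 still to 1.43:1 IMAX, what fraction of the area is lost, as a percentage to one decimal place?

1.43:1 IMAX is wider than 1.16:1, so the crop keeps the full width and trims the height.
Fraction kept = (1.160)/(1.430) ≈ 81.12%, so 18.88% is lost.

18.9%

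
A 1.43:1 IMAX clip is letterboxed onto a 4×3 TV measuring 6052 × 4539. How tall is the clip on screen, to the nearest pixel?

4232 px

Since 1.430 > 1.333, the clip is width-limited.
The clip is 6052 / 1.430 ≈ 4232.17 px tall.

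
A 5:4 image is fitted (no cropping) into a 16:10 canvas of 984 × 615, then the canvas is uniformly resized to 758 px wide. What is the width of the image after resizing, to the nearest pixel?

At 984×615 the image is height-limited, so width = 615 × 5/4 ≈ 768.75 px.
The frame scales by 758/984 = 0.7703; 768.75 × 0.7703 ≈ 592.19 px.

592 px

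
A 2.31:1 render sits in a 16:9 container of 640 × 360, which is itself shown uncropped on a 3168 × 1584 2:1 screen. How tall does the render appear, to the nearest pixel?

1219 px

First fit — 2.31:1 into 640×360 spans the width: 640.00 × 277.06.
The 16:9 canvas is height-limited in 3168×1584, giving 2816.00 × 1584.00; scale factor 4.4000.
The render scales with it: height 277.06 × 4.4000 ≈ 1219.05.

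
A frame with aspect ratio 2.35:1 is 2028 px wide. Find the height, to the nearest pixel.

At 2.35:1, 2028 / 2.350 ≈ 862.98.

863 px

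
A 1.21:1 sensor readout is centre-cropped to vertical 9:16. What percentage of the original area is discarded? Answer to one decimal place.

The height stays; only width is cut (since vertical 9:16 is narrower than 1.21:1).
Area ratio = (0.562)/(1.210) = 46.49%; the remaining 53.51% is cropped out.

53.5%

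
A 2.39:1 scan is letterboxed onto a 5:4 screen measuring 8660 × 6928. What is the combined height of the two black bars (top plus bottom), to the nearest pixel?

3305 px

2.39:1 (2.390) > 5:4 (1.250), so the scan fills the width.
Content height = 8660 / 2.390 ≈ 3623.43 px.
Black = 6928 − 3623.43 = 3304.57 px.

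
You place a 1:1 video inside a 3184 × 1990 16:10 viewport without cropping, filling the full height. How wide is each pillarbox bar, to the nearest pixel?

Content width = 1990 × 1/1 ≈ 1990.00 px.
Black = 3184 − 1990.00 = 1194.00 px, or 597.00 per bar.

597 px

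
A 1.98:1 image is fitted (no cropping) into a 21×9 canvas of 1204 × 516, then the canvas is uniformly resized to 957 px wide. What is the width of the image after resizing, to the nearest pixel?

In the 1204×516 frame the image fills the height: width = 516 × 1.980 ≈ 1021.68 px.
Scaling 1204 → 957 is ×0.7949, so the width becomes 1021.68 × 0.7949 ≈ 812.08 px.

812 px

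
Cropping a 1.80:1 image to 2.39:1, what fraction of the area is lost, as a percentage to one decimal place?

24.7%

Going from 1.80:1 to 2.39:1 means cutting height while keeping width.
Area ratio = (1.800)/(2.390) = 75.31%; the remaining 24.69% is cropped out.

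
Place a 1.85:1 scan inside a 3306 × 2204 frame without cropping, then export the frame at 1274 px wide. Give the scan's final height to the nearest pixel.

689 px

At 3306×2204 the scan is width-limited, so height = 3306 / 1.850 ≈ 1787.03 px.
Scaling 3306 → 1274 is ×0.3854, so the height becomes 1787.03 × 0.3854 ≈ 688.65 px.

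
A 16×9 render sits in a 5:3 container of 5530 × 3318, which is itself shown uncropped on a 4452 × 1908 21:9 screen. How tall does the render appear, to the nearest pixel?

1789 px

16×9 in 5530×3318: fills the width, so the render is 5530.00 × 3110.62.
Second fit — the 5:3 canvas into 4452×1908 spans the height: 3180.00 × 1908.00 (×0.5750 from 5530×3318).
Applying the same ×0.5750: 3110.62 → 1788.75.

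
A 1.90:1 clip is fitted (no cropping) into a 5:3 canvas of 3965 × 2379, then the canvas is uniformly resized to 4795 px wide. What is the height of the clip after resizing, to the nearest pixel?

In the 3965×2379 frame the clip fills the width: height = 3965 / 1.900 ≈ 2086.84 px.
Scaling 3965 → 4795 is ×1.2093, so the height becomes 2086.84 × 1.2093 ≈ 2523.68 px.

2524 px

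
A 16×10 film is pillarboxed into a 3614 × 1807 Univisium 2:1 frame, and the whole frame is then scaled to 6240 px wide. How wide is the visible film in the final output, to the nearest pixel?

4992 px

Fitted into 3614×1807, the film spans the height; its width is 1807 × 16/10 ≈ 2891.20 px.
Scaling 3614 → 6240 is ×1.7266, so the width becomes 2891.20 × 1.7266 ≈ 4992.00 px.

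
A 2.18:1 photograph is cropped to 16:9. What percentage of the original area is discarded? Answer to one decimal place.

16:9 is narrower than 2.18:1, so the crop keeps the full height and trims the width.
(1.778)/(2.180) ≈ 0.815 of the area survives, leaving 18.45% discarded.

18.5%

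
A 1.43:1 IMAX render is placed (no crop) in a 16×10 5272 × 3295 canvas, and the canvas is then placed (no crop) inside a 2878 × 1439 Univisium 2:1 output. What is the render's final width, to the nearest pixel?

1.43:1 IMAX in 5272×3295: fills the height, so the render is 4711.85 × 3295.00.
Second fit — the 16×10 canvas into 2878×1439 spans the height: 2302.40 × 1439.00 (×0.4367 from 5272×3295).
The render scales with it: width 4711.85 × 0.4367 ≈ 2057.77.

2058 px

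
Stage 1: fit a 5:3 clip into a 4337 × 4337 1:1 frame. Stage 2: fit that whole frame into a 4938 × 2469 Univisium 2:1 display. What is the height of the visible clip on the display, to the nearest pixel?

1481 px

5:3 in 4337×4337: fills the width, so the clip is 4337.00 × 2602.20.
The 1:1 canvas is height-limited in 4938×2469, giving 2469.00 × 2469.00; scale factor 0.5693.
So the clip's height is 2602.20 × 0.5693 ≈ 1481.40.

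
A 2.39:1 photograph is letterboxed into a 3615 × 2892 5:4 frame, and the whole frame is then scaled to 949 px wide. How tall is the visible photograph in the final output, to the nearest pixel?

397 px

In the 3615×2892 frame the photograph fills the width: height = 3615 / 2.390 ≈ 1512.55 px.
Resizing to 949 px wide multiplies everything by 0.2625: 1512.55 → 397.07 px.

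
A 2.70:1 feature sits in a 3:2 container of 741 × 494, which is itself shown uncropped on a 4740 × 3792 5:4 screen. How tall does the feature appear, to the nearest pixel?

1756 px

2.70:1 in 741×494: fills the width, so the feature is 741.00 × 274.44.
The 3:2 canvas is width-limited in 4740×3792, giving 4740.00 × 3160.00; scale factor 6.3968.
The feature scales with it: height 274.44 × 6.3968 ≈ 1755.56.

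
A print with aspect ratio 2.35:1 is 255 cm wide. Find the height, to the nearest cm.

109 cm

255 / 2.350 = 108.51.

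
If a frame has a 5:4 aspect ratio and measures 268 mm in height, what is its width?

268·5/4 = 335.

335 mm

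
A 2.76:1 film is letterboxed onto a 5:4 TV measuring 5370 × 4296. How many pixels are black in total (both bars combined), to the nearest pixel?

Since 2.760 > 1.250, the film is width-limited.
The film is 5370 / 2.760 ≈ 1945.6522 px tall.
Black = 4296 − 1945.6522 = 2350.3478 px.
That's 2350.3478 × 5370 ≈ 12621368 black pixels.

12621368 pixels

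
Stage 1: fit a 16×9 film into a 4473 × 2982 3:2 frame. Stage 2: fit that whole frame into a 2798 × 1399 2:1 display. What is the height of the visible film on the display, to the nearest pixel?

First fit — 16×9 into 4473×2982 spans the width: 4473.00 × 2516.06.
3:2 in 2798×1399: fills the height, so the intermediate becomes 2098.50 × 1399.00 — a scale of ×0.4691.
The film scales with it: height 2516.06 × 0.4691 ≈ 1180.41.

1180 px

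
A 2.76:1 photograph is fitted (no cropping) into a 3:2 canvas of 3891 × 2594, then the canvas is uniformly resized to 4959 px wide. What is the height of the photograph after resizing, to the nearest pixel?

1797 px

At 3891×2594 the photograph is width-limited, so height = 3891 / 2.760 ≈ 1409.78 px.
Resizing to 4959 px wide multiplies everything by 1.2745: 1409.78 → 1796.74 px.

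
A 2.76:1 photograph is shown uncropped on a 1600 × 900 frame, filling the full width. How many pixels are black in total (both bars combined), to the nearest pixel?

512464 pixels

Content height = 1600 / 2.760 ≈ 579.7101 px.
900 − 579.7101 = 320.2899 px of bars.
Across the 1600-px span: 320.2899 × 1600 ≈ 512464 px.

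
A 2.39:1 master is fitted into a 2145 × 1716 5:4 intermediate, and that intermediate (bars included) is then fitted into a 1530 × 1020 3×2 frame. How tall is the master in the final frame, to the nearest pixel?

533 px

2.39:1 in 2145×1716: fills the width, so the master is 2145.00 × 897.49.
5:4 in 1530×1020: fills the height, so the intermediate becomes 1275.00 × 1020.00 — a scale of ×0.5944.
So the master's height is 897.49 × 0.5944 ≈ 533.47.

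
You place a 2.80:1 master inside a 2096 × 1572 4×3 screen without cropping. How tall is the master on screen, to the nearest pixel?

2.80:1 is wider than 4×3, so it spans the full width.
The master is 2096 / 2.800 ≈ 748.57 px tall.

749 px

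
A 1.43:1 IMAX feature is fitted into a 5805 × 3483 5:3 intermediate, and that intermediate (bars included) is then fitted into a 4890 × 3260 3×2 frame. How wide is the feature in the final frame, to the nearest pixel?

4196 px

1.43:1 IMAX in 5805×3483: fills the height, so the feature is 4980.69 × 3483.00.
Second fit — the 5:3 canvas into 4890×3260 spans the width: 4890.00 × 2934.00 (×0.8424 from 5805×3483).
So the feature's width is 4980.69 × 0.8424 ≈ 4195.62.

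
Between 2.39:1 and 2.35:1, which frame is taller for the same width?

2.35:1

2.39 and 2.35; 2.39 > 2.35. The smaller width-to-height ratio is the taller frame.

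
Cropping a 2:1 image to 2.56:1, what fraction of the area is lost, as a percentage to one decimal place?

21.9%

The width stays; only height is cut (since 2.56:1 is wider than 2:1).
Fraction kept = (2.000)/(2.560) ≈ 78.12%, so 21.88% is lost.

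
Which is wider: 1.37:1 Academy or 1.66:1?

1.66:1

1.37 and 1.66; 1.66 > 1.37.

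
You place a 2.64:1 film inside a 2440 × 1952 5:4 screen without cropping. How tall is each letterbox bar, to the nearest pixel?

2.64:1 (2.640) > 5:4 (1.250), so the film fills the width.
That makes the image 924.24 px tall (2440 / 2.640).
Black = 1952 − 924.24 = 1027.76 px, or 513.88 per bar.

514 px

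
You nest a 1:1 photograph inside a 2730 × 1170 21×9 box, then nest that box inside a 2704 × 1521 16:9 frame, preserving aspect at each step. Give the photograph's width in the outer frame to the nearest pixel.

1159 px

1:1 in 2730×1170: fills the height, so the photograph is 1170.00 × 1170.00.
The 21×9 canvas is width-limited in 2704×1521, giving 2704.00 × 1158.86; scale factor 0.9905.
Applying the same ×0.9905: 1170.00 → 1158.86.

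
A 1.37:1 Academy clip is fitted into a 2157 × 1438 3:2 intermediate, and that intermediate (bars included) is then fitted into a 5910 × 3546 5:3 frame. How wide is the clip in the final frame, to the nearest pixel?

Inside the 2157×1438 canvas the clip is height-limited at 1970.06 × 1438.00.
Second fit — the 3:2 canvas into 5910×3546 spans the height: 5319.00 × 3546.00 (×2.4659 from 2157×1438).
The clip scales with it: width 1970.06 × 2.4659 ≈ 4858.02.

4858 px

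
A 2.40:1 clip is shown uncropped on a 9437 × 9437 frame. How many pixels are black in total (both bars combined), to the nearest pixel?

2.40:1 (2.400) > square (1.000), so the clip fills the width.
Content height = 9437 / 2.400 ≈ 3932.0833 px.
Leftover height: 9437 − 3932.0833 = 5504.9167 px.
That's 5504.9167 × 9437 ≈ 51949899 black pixels.

51949899 pixels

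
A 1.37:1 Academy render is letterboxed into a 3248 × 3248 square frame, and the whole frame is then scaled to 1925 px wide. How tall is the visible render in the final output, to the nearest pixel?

1405 px

At 3248×3248 the render is width-limited, so height = 3248 / 1.370 ≈ 2370.80 px.
Scaling 3248 → 1925 is ×0.5927, so the height becomes 2370.80 × 0.5927 ≈ 1405.11 px.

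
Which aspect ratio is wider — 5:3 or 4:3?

5:3

5:3 = 1.667 and 4:3 = 1.333; 1.667 > 1.333.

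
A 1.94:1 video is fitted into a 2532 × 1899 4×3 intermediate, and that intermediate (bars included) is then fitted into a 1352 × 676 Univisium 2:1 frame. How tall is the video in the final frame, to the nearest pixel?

1.94:1 in 2532×1899: fills the width, so the video is 2532.00 × 1305.15.
4×3 in 1352×676: fills the height, so the intermediate becomes 901.33 × 676.00 — a scale of ×0.3560.
Applying the same ×0.3560: 1305.15 → 464.60.

465 px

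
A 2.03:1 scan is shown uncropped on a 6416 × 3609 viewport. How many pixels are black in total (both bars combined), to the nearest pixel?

2876991 pixels

Since 2.030 > 1.778, the scan is width-limited.
Content height = 6416 / 2.030 ≈ 3160.5911 px.
Leftover height: 3609 − 3160.5911 = 448.4089 px.
That's 448.4089 × 6416 ≈ 2876991 black pixels.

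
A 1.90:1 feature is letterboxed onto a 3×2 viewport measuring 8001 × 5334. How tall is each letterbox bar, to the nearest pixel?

1.90:1 is wider than 3×2, so it spans the full width.
Content height = 8001 / 1.900 ≈ 4211.05 px.
5334 − 4211.05 = 1122.95 px of bars (561.47 each).

561 px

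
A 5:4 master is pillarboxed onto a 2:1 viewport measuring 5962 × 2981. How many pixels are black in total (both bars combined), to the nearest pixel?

5:4 is narrower than 2:1, so it spans the full height.
Content width = 2981 × 5/4 ≈ 3726.2500 px.
5962 − 3726.2500 = 2235.7500 px of bars.
That's 2235.7500 × 2981 ≈ 6664771 black pixels.

6664771 pixels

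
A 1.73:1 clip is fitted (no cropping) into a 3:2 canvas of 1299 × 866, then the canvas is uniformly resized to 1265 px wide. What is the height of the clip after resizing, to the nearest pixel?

731 px

Fitted into 1299×866, the clip spans the width; its height is 1299 / 1.730 ≈ 750.87 px.
Resizing to 1265 px wide multiplies everything by 0.9738: 750.87 → 731.21 px.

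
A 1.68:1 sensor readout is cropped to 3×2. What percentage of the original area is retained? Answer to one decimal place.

89.3%

3×2 is narrower than 1.68:1, so the crop keeps the full height and trims the width.
Fraction kept = (1.500)/(1.680) ≈ 89.29%.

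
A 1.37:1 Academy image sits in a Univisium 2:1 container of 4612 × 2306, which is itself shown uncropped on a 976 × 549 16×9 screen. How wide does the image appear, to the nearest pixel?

Inside the 4612×2306 canvas the image is height-limited at 3159.22 × 2306.00.
Univisium 2:1 in 976×549: fills the width, so the intermediate becomes 976.00 × 488.00 — a scale of ×0.2116.
Applying the same ×0.2116: 3159.22 → 668.56.

669 px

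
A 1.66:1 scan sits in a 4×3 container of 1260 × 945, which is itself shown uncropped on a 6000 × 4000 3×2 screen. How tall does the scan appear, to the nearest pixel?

1.66:1 in 1260×945: fills the width, so the scan is 1260.00 × 759.04.
The 4×3 canvas is height-limited in 6000×4000, giving 5333.33 × 4000.00; scale factor 4.2328.
So the scan's height is 759.04 × 4.2328 ≈ 3212.85.

3213 px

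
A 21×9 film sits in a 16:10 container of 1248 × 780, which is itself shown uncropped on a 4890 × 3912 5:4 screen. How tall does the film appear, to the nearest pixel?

First fit — 21×9 into 1248×780 spans the width: 1248.00 × 534.86.
16:10 in 4890×3912: fills the width, so the intermediate becomes 4890.00 × 3056.25 — a scale of ×3.9183.
So the film's height is 534.86 × 3.9183 ≈ 2095.71.

2096 px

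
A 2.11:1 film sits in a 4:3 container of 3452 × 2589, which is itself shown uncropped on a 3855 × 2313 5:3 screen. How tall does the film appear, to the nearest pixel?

1462 px

2.11:1 in 3452×2589: fills the width, so the film is 3452.00 × 1636.02.
The 4:3 canvas is height-limited in 3855×2313, giving 3084.00 × 2313.00; scale factor 0.8934.
So the film's height is 1636.02 × 0.8934 ≈ 1461.61.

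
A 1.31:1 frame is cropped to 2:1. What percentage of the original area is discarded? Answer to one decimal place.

34.5%

Going from 1.31:1 to 2:1 means cutting height while keeping width.
Fraction kept = (1.310)/(2.000) ≈ 65.50%, so 34.50% is lost.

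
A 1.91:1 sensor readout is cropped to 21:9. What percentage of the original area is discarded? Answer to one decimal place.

18.1%

Going from 1.91:1 to 21:9 means cutting height while keeping width.
Area ratio = (1.910)/(2.333) = 81.86%; the remaining 18.14% is cropped out.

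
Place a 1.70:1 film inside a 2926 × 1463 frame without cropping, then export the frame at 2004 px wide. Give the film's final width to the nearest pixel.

1703 px

Fitted into 2926×1463, the film spans the height; its width is 1463 × 1.700 ≈ 2487.10 px.
Resizing to 2004 px wide multiplies everything by 0.6849: 2487.10 → 1703.40 px.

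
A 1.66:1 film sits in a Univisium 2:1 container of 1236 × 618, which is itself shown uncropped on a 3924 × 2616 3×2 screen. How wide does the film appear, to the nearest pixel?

Inside the 1236×618 canvas the film is height-limited at 1025.88 × 618.00.
Univisium 2:1 in 3924×2616: fills the width, so the intermediate becomes 3924.00 × 1962.00 — a scale of ×3.1748.
The film scales with it: width 1025.88 × 3.1748 ≈ 3256.92.

3257 px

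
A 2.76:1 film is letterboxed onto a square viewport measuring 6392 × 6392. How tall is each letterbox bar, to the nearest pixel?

2038 px

2.76:1 (2.760) > square (1.000), so the film fills the width.
Content height = 6392 / 2.760 ≈ 2315.94 px.
Black = 6392 − 2315.94 = 4076.06 px, or 2038.03 per bar.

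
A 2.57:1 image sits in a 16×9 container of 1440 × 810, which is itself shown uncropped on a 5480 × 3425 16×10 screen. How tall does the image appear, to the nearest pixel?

2132 px

Inside the 1440×810 canvas the image is width-limited at 1440.00 × 560.31.
16×9 in 5480×3425: fills the width, so the intermediate becomes 5480.00 × 3082.50 — a scale of ×3.8056.
So the image's height is 560.31 × 3.8056 ≈ 2132.30.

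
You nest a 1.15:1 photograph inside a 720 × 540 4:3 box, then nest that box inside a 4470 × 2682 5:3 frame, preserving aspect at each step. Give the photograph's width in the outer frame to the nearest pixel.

3084 px

Inside the 720×540 canvas the photograph is height-limited at 621.00 × 540.00.
Second fit — the 4:3 canvas into 4470×2682 spans the height: 3576.00 × 2682.00 (×4.9667 from 720×540).
So the photograph's width is 621.00 × 4.9667 ≈ 3084.30.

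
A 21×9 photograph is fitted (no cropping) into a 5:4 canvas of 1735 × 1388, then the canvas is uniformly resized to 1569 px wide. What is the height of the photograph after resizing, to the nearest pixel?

At 1735×1388 the photograph is width-limited, so height = 1735 × 9/21 ≈ 743.57 px.
The frame scales by 1569/1735 = 0.9043; 743.57 × 0.9043 ≈ 672.43 px.

672 px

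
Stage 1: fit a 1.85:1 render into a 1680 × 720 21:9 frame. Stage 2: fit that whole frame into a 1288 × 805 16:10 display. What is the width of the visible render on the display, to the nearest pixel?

1021 px

Inside the 1680×720 canvas the render is height-limited at 1332.00 × 720.00.
The 21:9 canvas is width-limited in 1288×805, giving 1288.00 × 552.00; scale factor 0.7667.
Applying the same ×0.7667: 1332.00 → 1021.20.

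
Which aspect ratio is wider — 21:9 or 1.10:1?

21:9 = 2.333 and 1.1; 2.333 > 1.1.

21:9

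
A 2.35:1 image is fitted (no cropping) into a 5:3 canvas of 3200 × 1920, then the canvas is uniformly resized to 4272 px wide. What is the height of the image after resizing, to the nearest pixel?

1818 px

In the 3200×1920 frame the image fills the width: height = 3200 / 2.350 ≈ 1361.70 px.
Scaling 3200 → 4272 is ×1.3350, so the height becomes 1361.70 × 1.3350 ≈ 1817.87 px.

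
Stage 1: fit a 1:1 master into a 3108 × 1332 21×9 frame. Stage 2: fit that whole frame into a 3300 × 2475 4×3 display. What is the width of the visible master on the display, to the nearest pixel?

1414 px

Inside the 3108×1332 canvas the master is height-limited at 1332.00 × 1332.00.
21×9 in 3300×2475: fills the width, so the intermediate becomes 3300.00 × 1414.29 — a scale of ×1.0618.
Applying the same ×1.0618: 1332.00 → 1414.29.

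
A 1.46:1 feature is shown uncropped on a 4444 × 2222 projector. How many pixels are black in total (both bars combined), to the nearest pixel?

1.46:1 is narrower than Univisium 2:1, so it spans the full height.
Content width = 2222 × 1.460 ≈ 3244.1200 px.
Leftover width: 4444 − 3244.1200 = 1199.8800 px.
Bar area = 1199.8800 × 2222 ≈ 2666133 px.

2666133 pixels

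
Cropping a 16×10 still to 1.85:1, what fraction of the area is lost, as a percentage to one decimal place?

1.85:1 is wider than 16×10, so the crop keeps the full width and trims the height.
(1.600)/(1.850) ≈ 0.865 of the area survives, leaving 13.51% discarded.

13.5%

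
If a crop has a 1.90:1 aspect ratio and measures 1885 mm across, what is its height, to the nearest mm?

1885 / 1.900 = 992.11.

992 mm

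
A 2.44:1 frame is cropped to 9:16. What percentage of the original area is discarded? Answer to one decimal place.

9:16 is narrower than 2.44:1, so the crop keeps the full height and trims the width.
Fraction kept = (0.562)/(2.440) ≈ 23.05%, so 76.95% is lost.

76.9%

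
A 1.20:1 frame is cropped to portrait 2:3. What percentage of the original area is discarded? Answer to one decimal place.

The height stays; only width is cut (since portrait 2:3 is narrower than 1.20:1).
(0.667)/(1.200) ≈ 0.556 of the area survives, leaving 44.44% discarded.

44.4%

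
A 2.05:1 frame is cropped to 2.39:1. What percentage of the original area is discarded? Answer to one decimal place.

14.2%

The width stays; only height is cut (since 2.39:1 is wider than 2.05:1).
(2.050)/(2.390) ≈ 0.858 of the area survives, leaving 14.23% discarded.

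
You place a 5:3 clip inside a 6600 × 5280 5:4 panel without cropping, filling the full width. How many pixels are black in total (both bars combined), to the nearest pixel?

That makes the image 3960.0000 px tall (6600 × 3/5).
Leftover height: 5280 − 3960.0000 = 1320.0000 px.
Across the 6600-px span: 1320.0000 × 6600 ≈ 8712000 px.

8712000 pixels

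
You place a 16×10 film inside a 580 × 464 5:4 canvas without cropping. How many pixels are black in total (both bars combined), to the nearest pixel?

58870 pixels

16×10 (1.600) > 5:4 (1.250), so the film fills the width.
That makes the image 362.5000 px tall (580 × 10/16).
Black = 464 − 362.5000 = 101.5000 px.
That's 101.5000 × 580 ≈ 58870 black pixels.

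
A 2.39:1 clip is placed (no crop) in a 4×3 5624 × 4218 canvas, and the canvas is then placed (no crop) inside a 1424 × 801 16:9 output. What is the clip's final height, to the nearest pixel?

447 px

2.39:1 in 5624×4218: fills the width, so the clip is 5624.00 × 2353.14.
Second fit — the 4×3 canvas into 1424×801 spans the height: 1068.00 × 801.00 (×0.1899 from 5624×4218).
Applying the same ×0.1899: 2353.14 → 446.86.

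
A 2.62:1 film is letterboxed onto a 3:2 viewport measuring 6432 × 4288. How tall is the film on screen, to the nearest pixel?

2455 px

2.62:1 (2.620) > 3:2 (1.500), so the film fills the width.
The film is 6432 / 2.620 ≈ 2454.96 px tall.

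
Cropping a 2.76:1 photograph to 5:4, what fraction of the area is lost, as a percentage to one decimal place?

5:4 is narrower than 2.76:1, so the crop keeps the full height and trims the width.
Area ratio = (1.250)/(2.760) = 45.29%; the remaining 54.71% is cropped out.

54.7%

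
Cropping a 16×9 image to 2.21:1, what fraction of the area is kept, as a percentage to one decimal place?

80.4%

Going from 16×9 to 2.21:1 means cutting height while keeping width.
(1.778)/(2.210) ≈ 0.804 of the area survives.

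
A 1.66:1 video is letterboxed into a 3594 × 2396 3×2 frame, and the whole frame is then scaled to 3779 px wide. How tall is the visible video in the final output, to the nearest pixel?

2277 px

At 3594×2396 the video is width-limited, so height = 3594 / 1.660 ≈ 2165.06 px.
The frame scales by 3779/3594 = 1.0515; 2165.06 × 1.0515 ≈ 2276.51 px.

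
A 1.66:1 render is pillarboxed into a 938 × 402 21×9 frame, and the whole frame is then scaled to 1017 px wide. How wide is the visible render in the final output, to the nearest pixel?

724 px

In the 938×402 frame the render fills the height: width = 402 × 1.660 ≈ 667.32 px.
Resizing to 1017 px wide multiplies everything by 1.0842: 667.32 → 723.52 px.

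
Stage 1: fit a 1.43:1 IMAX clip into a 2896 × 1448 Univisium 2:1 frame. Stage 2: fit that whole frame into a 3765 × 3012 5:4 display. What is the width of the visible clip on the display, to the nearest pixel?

2692 px

Inside the 2896×1448 canvas the clip is height-limited at 2070.64 × 1448.00.
Second fit — the Univisium 2:1 canvas into 3765×3012 spans the width: 3765.00 × 1882.50 (×1.3001 from 2896×1448).
So the clip's width is 2070.64 × 1.3001 ≈ 2691.97.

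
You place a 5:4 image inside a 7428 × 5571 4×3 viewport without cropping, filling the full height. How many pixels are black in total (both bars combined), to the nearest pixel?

2586337 pixels

That makes the image 6963.7500 px wide (5571 × 5/4).
Leftover width: 7428 − 6963.7500 = 464.2500 px.
That's 464.2500 × 5571 ≈ 2586337 black pixels.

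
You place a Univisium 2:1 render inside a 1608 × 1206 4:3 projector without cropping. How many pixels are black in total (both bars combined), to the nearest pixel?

646416 pixels

Since 2.000 > 1.333, the render is width-limited.
That makes the image 804.0000 px tall (1608 × 1/2).
1206 − 804.0000 = 402.0000 px of bars.
Across the 1608-px span: 402.0000 × 1608 ≈ 646416 px.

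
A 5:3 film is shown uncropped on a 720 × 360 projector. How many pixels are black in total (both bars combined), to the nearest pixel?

Since 1.667 < 2.000, the film is height-limited.
The film is 360 × 5/3 ≈ 600.0000 px wide.
Leftover width: 720 − 600.0000 = 120.0000 px.
That's 120.0000 × 360 ≈ 43200 black pixels.

43200 pixels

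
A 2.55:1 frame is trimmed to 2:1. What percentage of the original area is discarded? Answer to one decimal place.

21.6%

The height stays; only width is cut (since 2:1 is narrower than 2.55:1).
Fraction kept = (2.000)/(2.550) ≈ 78.43%, so 21.57% is lost.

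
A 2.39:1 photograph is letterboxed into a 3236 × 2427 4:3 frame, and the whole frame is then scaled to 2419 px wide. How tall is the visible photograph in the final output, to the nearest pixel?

Fitted into 3236×2427, the photograph spans the width; its height is 3236 / 2.390 ≈ 1353.97 px.
Scaling 3236 → 2419 is ×0.7475, so the height becomes 1353.97 × 0.7475 ≈ 1012.13 px.

1012 px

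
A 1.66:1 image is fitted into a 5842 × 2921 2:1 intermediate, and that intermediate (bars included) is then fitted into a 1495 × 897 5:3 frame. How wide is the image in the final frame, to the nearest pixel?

Inside the 5842×2921 canvas the image is height-limited at 4848.86 × 2921.00.
The 2:1 canvas is width-limited in 1495×897, giving 1495.00 × 747.50; scale factor 0.2559.
Applying the same ×0.2559: 4848.86 → 1240.85.

1241 px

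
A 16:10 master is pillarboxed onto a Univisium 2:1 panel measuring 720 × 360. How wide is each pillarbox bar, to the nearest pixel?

72 px

16:10 (1.600) < Univisium 2:1 (2.000), so the master fills the height.
That makes the image 576.00 px wide (360 × 16/10).
720 − 576.00 = 144.00 px of bars (72.00 each).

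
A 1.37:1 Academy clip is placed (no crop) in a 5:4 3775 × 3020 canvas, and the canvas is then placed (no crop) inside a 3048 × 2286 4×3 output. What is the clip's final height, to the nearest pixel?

2086 px

Inside the 3775×3020 canvas the clip is width-limited at 3775.00 × 2755.47.
The 5:4 canvas is height-limited in 3048×2286, giving 2857.50 × 2286.00; scale factor 0.7570.
The clip scales with it: height 2755.47 × 0.7570 ≈ 2085.77.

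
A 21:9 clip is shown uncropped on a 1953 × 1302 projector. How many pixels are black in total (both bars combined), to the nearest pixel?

908145 pixels

21:9 is wider than 3×2, so it spans the full width.
Content height = 1953 × 9/21 ≈ 837.0000 px.
Leftover height: 1302 − 837.0000 = 465.0000 px.
Bar area = 465.0000 × 1953 ≈ 908145 px.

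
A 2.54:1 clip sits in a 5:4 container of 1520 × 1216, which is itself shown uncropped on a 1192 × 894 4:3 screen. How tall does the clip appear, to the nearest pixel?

Inside the 1520×1216 canvas the clip is width-limited at 1520.00 × 598.43.
Second fit — the 5:4 canvas into 1192×894 spans the height: 1117.50 × 894.00 (×0.7352 from 1520×1216).
Applying the same ×0.7352: 598.43 → 439.96.

440 px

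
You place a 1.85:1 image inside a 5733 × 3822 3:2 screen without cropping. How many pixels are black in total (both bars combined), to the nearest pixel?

4145424 pixels

1.85:1 is wider than 3:2, so it spans the full width.
The image is 5733 / 1.850 ≈ 3098.9189 px tall.
3822 − 3098.9189 = 723.0811 px of bars.
That's 723.0811 × 5733 ≈ 4145424 black pixels.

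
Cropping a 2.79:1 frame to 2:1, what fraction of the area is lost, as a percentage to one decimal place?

The height stays; only width is cut (since 2:1 is narrower than 2.79:1).
Area ratio = (2.000)/(2.790) = 71.68%; the remaining 28.32% is cropped out.

28.3%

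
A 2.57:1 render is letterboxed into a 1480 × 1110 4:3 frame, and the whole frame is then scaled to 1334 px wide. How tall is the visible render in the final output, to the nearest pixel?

519 px

At 1480×1110 the render is width-limited, so height = 1480 / 2.570 ≈ 575.88 px.
Resizing to 1334 px wide multiplies everything by 0.9014: 575.88 → 519.07 px.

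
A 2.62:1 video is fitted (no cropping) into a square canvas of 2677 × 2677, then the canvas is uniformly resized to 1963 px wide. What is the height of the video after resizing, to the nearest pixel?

749 px

At 2677×2677 the video is width-limited, so height = 2677 / 2.620 ≈ 1021.76 px.
Scaling 2677 → 1963 is ×0.7333, so the height becomes 1021.76 × 0.7333 ≈ 749.24 px.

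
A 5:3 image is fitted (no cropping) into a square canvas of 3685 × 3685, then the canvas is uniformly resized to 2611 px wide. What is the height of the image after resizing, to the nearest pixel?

Fitted into 3685×3685, the image spans the width; its height is 3685 × 3/5 ≈ 2211.00 px.
The frame scales by 2611/3685 = 0.7085; 2211.00 × 0.7085 ≈ 1566.60 px.

1567 px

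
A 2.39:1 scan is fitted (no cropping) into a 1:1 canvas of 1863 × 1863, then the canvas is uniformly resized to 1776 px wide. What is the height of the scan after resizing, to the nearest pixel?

In the 1863×1863 frame the scan fills the width: height = 1863 / 2.390 ≈ 779.50 px.
Scaling 1863 → 1776 is ×0.9533, so the height becomes 779.50 × 0.9533 ≈ 743.10 px.

743 px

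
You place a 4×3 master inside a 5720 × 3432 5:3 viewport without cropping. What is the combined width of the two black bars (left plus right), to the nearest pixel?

1144 px

Since 1.333 < 1.667, the master is height-limited.
The master is 3432 × 4/3 ≈ 4576.00 px wide.
5720 − 4576.00 = 1144.00 px of bars.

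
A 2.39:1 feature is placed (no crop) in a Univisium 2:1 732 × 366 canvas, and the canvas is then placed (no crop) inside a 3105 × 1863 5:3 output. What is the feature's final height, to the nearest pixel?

First fit — 2.39:1 into 732×366 spans the width: 732.00 × 306.28.
Second fit — the Univisium 2:1 canvas into 3105×1863 spans the width: 3105.00 × 1552.50 (×4.2418 from 732×366).
So the feature's height is 306.28 × 4.2418 ≈ 1299.16.

1299 px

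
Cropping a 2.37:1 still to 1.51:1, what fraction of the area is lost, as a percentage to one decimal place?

36.3%

The height stays; only width is cut (since 1.51:1 is narrower than 2.37:1).
(1.510)/(2.370) ≈ 0.637 of the area survives, leaving 36.29% discarded.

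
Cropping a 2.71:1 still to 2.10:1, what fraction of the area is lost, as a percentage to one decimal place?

2.10:1 is narrower than 2.71:1, so the crop keeps the full height and trims the width.
(2.100)/(2.710) ≈ 0.775 of the area survives, leaving 22.51% discarded.

22.5%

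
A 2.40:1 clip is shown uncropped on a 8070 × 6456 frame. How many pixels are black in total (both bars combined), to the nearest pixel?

2.40:1 (2.400) > 5:4 (1.250), so the clip fills the width.
The clip is 8070 / 2.400 ≈ 3362.5000 px tall.
6456 − 3362.5000 = 3093.5000 px of bars.
Bar area = 3093.5000 × 8070 ≈ 24964545 px.

24964545 pixels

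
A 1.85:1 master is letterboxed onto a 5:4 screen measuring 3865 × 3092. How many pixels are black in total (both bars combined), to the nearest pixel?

3875864 pixels

1.85:1 is wider than 5:4, so it spans the full width.
The master is 3865 / 1.850 ≈ 2089.1892 px tall.
3092 − 2089.1892 = 1002.8108 px of bars.
Across the 3865-px span: 1002.8108 × 3865 ≈ 3875864 px.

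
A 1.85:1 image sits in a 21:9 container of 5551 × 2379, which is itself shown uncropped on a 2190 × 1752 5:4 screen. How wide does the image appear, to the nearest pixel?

1736 px

Inside the 5551×2379 canvas the image is height-limited at 4401.15 × 2379.00.
21:9 in 2190×1752: fills the width, so the intermediate becomes 2190.00 × 938.57 — a scale of ×0.3945.
So the image's width is 4401.15 × 0.3945 ≈ 1736.36.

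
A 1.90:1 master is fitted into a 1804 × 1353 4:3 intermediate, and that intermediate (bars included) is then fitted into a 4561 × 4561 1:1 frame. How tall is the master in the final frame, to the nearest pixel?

Inside the 1804×1353 canvas the master is width-limited at 1804.00 × 949.47.
The 4:3 canvas is width-limited in 4561×4561, giving 4561.00 × 3420.75; scale factor 2.5283.
Applying the same ×2.5283: 949.47 → 2400.53.

2401 px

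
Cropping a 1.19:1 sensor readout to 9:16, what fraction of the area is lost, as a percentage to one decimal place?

Going from 1.19:1 to 9:16 means cutting width while keeping height.
(0.562)/(1.190) ≈ 0.473 of the area survives, leaving 52.73% discarded.

52.7%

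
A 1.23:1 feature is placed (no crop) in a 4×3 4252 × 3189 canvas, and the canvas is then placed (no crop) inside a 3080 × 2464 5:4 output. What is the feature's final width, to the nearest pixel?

2841 px

1.23:1 in 4252×3189: fills the height, so the feature is 3922.47 × 3189.00.
4×3 in 3080×2464: fills the width, so the intermediate becomes 3080.00 × 2310.00 — a scale of ×0.7244.
Applying the same ×0.7244: 3922.47 → 2841.30.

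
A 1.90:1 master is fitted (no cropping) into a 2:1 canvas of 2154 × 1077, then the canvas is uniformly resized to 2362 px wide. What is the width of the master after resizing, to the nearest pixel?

2244 px

In the 2154×1077 frame the master fills the height: width = 1077 × 1.900 ≈ 2046.30 px.
The frame scales by 2362/2154 = 1.0966; 2046.30 × 1.0966 ≈ 2243.90 px.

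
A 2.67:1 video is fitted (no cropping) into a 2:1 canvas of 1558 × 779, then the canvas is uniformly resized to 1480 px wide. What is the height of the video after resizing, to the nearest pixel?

554 px

At 1558×779 the video is width-limited, so height = 1558 / 2.670 ≈ 583.52 px.
Scaling 1558 → 1480 is ×0.9499, so the height becomes 583.52 × 0.9499 ≈ 554.31 px.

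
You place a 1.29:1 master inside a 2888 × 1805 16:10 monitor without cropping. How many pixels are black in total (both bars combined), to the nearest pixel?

1009988 pixels

1.29:1 (1.290) < 16:10 (1.600), so the master fills the height.
Content width = 1805 × 1.290 ≈ 2328.4500 px.
2888 − 2328.4500 = 559.5500 px of bars.
Across the 1805-px span: 559.5500 × 1805 ≈ 1009988 px.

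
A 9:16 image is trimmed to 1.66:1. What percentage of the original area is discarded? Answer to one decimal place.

1.66:1 is wider than 9:16, so the crop keeps the full width and trims the height.
Area ratio = (0.562)/(1.660) = 33.89%; the remaining 66.11% is cropped out.

66.1%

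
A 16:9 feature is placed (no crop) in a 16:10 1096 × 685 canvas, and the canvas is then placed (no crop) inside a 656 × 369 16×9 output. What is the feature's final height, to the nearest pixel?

16:9 in 1096×685: fills the width, so the feature is 1096.00 × 616.50.
16:10 in 656×369: fills the height, so the intermediate becomes 590.40 × 369.00 — a scale of ×0.5387.
Applying the same ×0.5387: 616.50 → 332.10.

332 px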